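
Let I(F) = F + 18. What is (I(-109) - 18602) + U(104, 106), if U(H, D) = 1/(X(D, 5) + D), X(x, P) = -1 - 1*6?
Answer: -1850606/99 ≈ -18693.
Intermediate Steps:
X(x, P) = -7 (X(x, P) = -1 - 6 = -7)
I(F) = 18 + F
U(H, D) = 1/(-7 + D)
(I(-109) - 18602) + U(104, 106) = ((18 - 109) - 18602) + 1/(-7 + 106) = (-91 - 18602) + 1/99 = -18693 + 1/99 = -1850606/99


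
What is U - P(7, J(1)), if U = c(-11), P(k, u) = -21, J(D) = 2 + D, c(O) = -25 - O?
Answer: 7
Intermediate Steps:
U = -14 (U = -25 - 1*(-11) = -25 + 11 = -14)
U - P(7, J(1)) = -14 - 1*(-21) = -14 + 21 = 7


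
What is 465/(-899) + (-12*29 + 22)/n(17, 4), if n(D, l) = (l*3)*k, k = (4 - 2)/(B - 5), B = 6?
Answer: -4907/348 ≈ -14.101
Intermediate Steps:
k = 2 (k = (4 - 2)/(6 - 5) = 2/1 = 2*1 = 2)
n(D, l) = 6*l (n(D, l) = (l*3)*2 = (3*l)*2 = 6*l)
465/(-899) + (-12*29 + 22)/n(17, 4) = 465/(-899) + (-12*29 + 22)/((6*4)) = 465*(-1/899) + (-348 + 22)/24 = -15/29 - 326*1/24 = -15/29 - 163/12 = -4907/348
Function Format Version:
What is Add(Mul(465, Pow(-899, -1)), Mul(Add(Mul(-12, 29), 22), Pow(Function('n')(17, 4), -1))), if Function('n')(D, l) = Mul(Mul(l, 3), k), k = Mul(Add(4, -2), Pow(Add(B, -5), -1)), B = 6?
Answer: Rational(-4907, 348) ≈ -14.101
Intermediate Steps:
k = 2 (k = Mul(Add(4, -2), Pow(Add(6, -5), -1)) = Mul(2, Pow(1, -1)) = Mul(2, 1) = 2)
Function('n')(D, l) = Mul(6, l) (Function('n')(D, l) = Mul(Mul(l, 3), 2) = Mul(Mul(3, l), 2) = Mul(6, l))
Add(Mul(465, Pow(-899, -1)), Mul(Add(Mul(-12, 29), 22), Pow(Function('n')(17, 4), -1))) = Add(Mul(465, Pow(-899, -1)), Mul(Add(Mul(-12, 29), 22), Pow(Mul(6, 4), -1))) = Add(Mul(465, Rational(-1, 899)), Mul(Add(-348, 22), Pow(24, -1))) = Add(Rational(-15, 29), Mul(-326, Rational(1, 24))) = Add(Rational(-15, 29), Rational(-163, 12)) = Rational(-4907, 348)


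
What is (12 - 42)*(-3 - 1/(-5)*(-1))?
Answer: 96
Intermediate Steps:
(12 - 42)*(-3 - 1/(-5)*(-1)) = -30*(-3 - 1*(-1/5)*(-1)) = -30*(-3 + (1/5)*(-1)) = -30*(-3 - 1/5) = -30*(-16/5) = 96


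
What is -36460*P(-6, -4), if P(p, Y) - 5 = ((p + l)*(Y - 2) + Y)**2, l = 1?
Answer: -24829260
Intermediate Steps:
P(p, Y) = 5 + (Y + (1 + p)*(-2 + Y))**2 (P(p, Y) = 5 + ((p + 1)*(Y - 2) + Y)**2 = 5 + ((1 + p)*(-2 + Y) + Y)**2 = 5 + (Y + (1 + p)*(-2 + Y))**2)
-36460*P(-6, -4) = -36460*(5 + (-2 - 2*(-6) + 2*(-4) - 4*(-6))**2) = -36460*(5 + (-2 + 12 - 8 + 24)**2) = -36460*(5 + 26**2) = -36460*(5 + 676) = -36460*681 = -24829260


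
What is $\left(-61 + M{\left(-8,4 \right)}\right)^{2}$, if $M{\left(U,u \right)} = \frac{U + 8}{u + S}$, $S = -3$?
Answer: $3721$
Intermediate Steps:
$M{\left(U,u \right)} = \frac{8 + U}{-3 + u}$ ($M{\left(U,u \right)} = \frac{U + 8}{u - 3} = \frac{8 + U}{-3 + u}$)
$\left(-61 + M{\left(-8,4 \right)}\right)^{2} = \left(-61 + \frac{8 - 8}{-3 + 4}\right)^{2} = \left(-61 + 1^{-1} \cdot 0\right)^{2} = \left(-61 + 1 \cdot 0\right)^{2} = \left(-61 + 0\right)^{2} = \left(-61\right)^{2} = 3721$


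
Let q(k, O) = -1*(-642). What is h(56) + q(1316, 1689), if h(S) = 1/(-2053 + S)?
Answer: 1282073/1997 ≈ 642.00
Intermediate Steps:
q(k, O) = 642
h(56) + q(1316, 1689) = 1/(-2053 + 56) + 642 = 1/(-1997) + 642 = -1/1997 + 642 = 1282073/1997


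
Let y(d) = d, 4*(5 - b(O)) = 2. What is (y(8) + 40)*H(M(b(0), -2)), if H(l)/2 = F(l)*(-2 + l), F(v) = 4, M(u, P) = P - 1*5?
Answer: -3456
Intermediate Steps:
b(O) = 9/2 (b(O) = 5 - 1/4*2 = 5 - 1/2 = 9/2)
M(u, P) = -5 + P (M(u, P) = P - 5 = -5 + P)
H(l) = -16 + 8*l (H(l) = 2*(4*(-2 + l)) = 2*(-8 + 4*l) = -16 + 8*l)
(y(8) + 40)*H(M(b(0), -2)) = (8 + 40)*(-16 + 8*(-5 - 2)) = 48*(-16 + 8*(-7)) = 48*(-16 - 56) = 48*(-72) = -3456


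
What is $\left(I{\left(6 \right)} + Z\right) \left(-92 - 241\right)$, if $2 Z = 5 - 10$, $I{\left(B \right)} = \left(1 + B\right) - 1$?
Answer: $- \frac{2331}{2} \approx -1165.5$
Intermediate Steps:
$I{\left(B \right)} = B$
$Z = - \frac{5}{2}$ ($Z = \frac{5 - 10}{2} = \frac{1}{2} \left(-5\right) = - \frac{5}{2} \approx -2.5$)
$\left(I{\left(6 \right)} + Z\right) \left(-92 - 241\right) = \left(6 - \frac{5}{2}\right) \left(-92 - 241\right) = \frac{7}{2} \left(-333\right) = - \frac{2331}{2}$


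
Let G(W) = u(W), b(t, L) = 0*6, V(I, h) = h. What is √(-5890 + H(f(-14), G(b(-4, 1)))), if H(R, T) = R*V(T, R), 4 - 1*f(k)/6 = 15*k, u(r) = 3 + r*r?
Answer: √1642766 ≈ 1281.7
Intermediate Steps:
u(r) = 3 + r²
b(t, L) = 0
f(k) = 24 - 90*k
G(W) = 3 + W²
H(R, T) = R² (H(R, T) = R*R = R²)
√(-5890 + H(f(-14), G(b(-4, 1)))) = √(-5890 + (24 - 90*(-14))²) = √(-5890 + (24 + 1260)²) = √(-5890 + 1284²) = √(-5890 + 1648656) = √1642766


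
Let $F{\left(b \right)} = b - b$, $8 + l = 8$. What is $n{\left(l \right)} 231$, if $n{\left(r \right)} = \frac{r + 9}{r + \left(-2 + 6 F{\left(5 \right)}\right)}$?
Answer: $- \frac{2079}{2} \approx -1039.5$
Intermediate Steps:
$l = 0$ ($l = -8 + 8 = 0$)
$F{\left(b \right)} = 0$
$n{\left(r \right)} = \frac{9 + r}{-2 + r}$ ($n{\left(r \right)} = \frac{r + 9}{r + \left(-2 + 6 \cdot 0\right)} = \frac{9 + r}{r + \left(-2 + 0\right)} = \frac{9 + r}{r - 2} = \frac{9 + r}{-2 + r}$)
$n{\left(l \right)} 231 = \frac{9 + 0}{-2 + 0} \cdot 231 = \frac{1}{-2} \cdot 9 \cdot 231 = \left(- \frac{1}{2}\right) 9 \cdot 231 = \left(- \frac{9}{2}\right) 231 = - \frac{2079}{2}$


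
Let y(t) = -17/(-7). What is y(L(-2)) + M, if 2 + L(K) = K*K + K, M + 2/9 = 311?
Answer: 19732/63 ≈ 313.21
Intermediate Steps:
M = 2797/9 (M = -2/9 + 311 = 2797/9 ≈ 310.78)
L(K) = -2 + K + K² (L(K) = -2 + (K*K + K) = -2 + (K² + K) = -2 + (K + K²) = -2 + K + K²)
y(t) = 17/7 (y(t) = -17*(-⅐) = 17/7)
y(L(-2)) + M = 17/7 + 2797/9 = 19732/63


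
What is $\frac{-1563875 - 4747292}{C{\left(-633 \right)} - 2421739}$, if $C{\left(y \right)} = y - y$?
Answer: $\frac{6311167}{2421739} \approx 2.606$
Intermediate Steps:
$C{\left(y \right)} = 0$
$\frac{-1563875 - 4747292}{C{\left(-633 \right)} - 2421739} = \frac{-1563875 - 4747292}{0 - 2421739} = - \frac{6311167}{-2421739} = \left(-6311167\right) \left(- \frac{1}{2421739}\right) = \frac{6311167}{2421739}$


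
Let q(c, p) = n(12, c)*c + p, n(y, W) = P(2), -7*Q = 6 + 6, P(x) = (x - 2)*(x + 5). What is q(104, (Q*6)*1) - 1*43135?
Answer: -302017/7 ≈ -43145.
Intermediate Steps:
P(x) = (-2 + x)*(5 + x)
Q = -12/7 (Q = -(6 + 6)/7 = -⅐*12 = -12/7 ≈ -1.7143)
n(y, W) = 0 (n(y, W) = -10 + 2² + 3*2 = -10 + 4 + 6 = 0)
q(c, p) = p (q(c, p) = 0*c + p = 0 + p = p)
q(104, (Q*6)*1) - 1*43135 = -12/7*6*1 - 1*43135 = -72/7*1 - 43135 = -72/7 - 43135 = -302017/7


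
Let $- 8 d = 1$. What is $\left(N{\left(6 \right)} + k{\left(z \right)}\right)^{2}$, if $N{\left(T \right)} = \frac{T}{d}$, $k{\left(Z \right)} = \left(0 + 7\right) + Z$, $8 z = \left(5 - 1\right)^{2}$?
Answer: $1521$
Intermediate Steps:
$d = - \frac{1}{8}$ ($d = \left(- \frac{1}{8}\right) 1 = - \frac{1}{8} \approx -0.125$)
$z = 2$ ($z = \frac{\left(5 - 1\right)^{2}}{8} = \frac{4^{2}}{8} = \frac{1}{8} \cdot 16 = 2$)
$k{\left(Z \right)} = 7 + Z$
$N{\left(T \right)} = - 8 T$ ($N{\left(T \right)} = \frac{T}{- \frac{1}{8}} = T \left(-8\right) = - 8 T$)
$\left(N{\left(6 \right)} + k{\left(z \right)}\right)^{2} = \left(\left(-8\right) 6 + \left(7 + 2\right)\right)^{2} = \left(-48 + 9\right)^{2} = \left(-39\right)^{2} = 1521$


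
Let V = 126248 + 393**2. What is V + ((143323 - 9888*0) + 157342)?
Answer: 581362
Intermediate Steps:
V = 280697 (V = 126248 + 154449 = 280697)
V + ((143323 - 9888*0) + 157342) = 280697 + ((143323 - 9888*0) + 157342) = 280697 + ((143323 + 0) + 157342) = 280697 + (143323 + 157342) = 280697 + 300665 = 581362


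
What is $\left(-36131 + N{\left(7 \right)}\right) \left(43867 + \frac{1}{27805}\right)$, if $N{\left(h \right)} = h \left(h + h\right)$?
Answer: $- \frac{43950240519888}{27805} \approx -1.5807 \cdot 10^{9}$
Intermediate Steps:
$N{\left(h \right)} = 2 h^{2}$ ($N{\left(h \right)} = h 2 h = 2 h^{2}$)
$\left(-36131 + N{\left(7 \right)}\right) \left(43867 + \frac{1}{27805}\right) = \left(-36131 + 2 \cdot 7^{2}\right) \left(43867 + \frac{1}{27805}\right) = \left(-36131 + 2 \cdot 49\right) \left(43867 + \frac{1}{27805}\right) = \left(-36131 + 98\right) \frac{1219721936}{27805} = \left(-36033\right) \frac{1219721936}{27805} = - \frac{43950240519888}{27805}$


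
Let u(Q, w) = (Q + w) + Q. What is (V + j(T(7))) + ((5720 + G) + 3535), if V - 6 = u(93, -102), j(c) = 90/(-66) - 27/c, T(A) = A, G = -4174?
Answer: 397765/77 ≈ 5165.8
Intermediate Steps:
u(Q, w) = w + 2*Q
j(c) = -15/11 - 27/c (j(c) = 90*(-1/66) - 27/c = -15/11 - 27/c)
V = 90 (V = 6 + (-102 + 2*93) = 6 + (-102 + 186) = 6 + 84 = 90)
(V + j(T(7))) + ((5720 + G) + 3535) = (90 + (-15/11 - 27/7)) + ((5720 - 4174) + 3535) = (90 + (-15/11 - 27*⅐)) + (1546 + 3535) = (90 + (-15/11 - 27/7)) + 5081 = (90 - 402/77) + 5081 = 6528/77 + 5081 = 397765/77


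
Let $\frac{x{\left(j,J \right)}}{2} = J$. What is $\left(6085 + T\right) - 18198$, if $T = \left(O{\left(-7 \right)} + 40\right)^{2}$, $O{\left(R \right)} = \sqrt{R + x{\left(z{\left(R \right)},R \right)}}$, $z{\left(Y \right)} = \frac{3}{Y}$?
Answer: $-10534 + 80 i \sqrt{21} \approx -10534.0 + 366.61 i$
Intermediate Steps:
$x{\left(j,J \right)} = 2 J$
$O{\left(R \right)} = \sqrt{3} \sqrt{R}$ ($O{\left(R \right)} = \sqrt{R + 2 R} = \sqrt{3 R} = \sqrt{3} \sqrt{R}$)
$T = \left(40 + i \sqrt{21}\right)^{2}$ ($T = \left(\sqrt{3} \sqrt{-7} + 40\right)^{2} = \left(\sqrt{3} i \sqrt{7} + 40\right)^{2} = \left(i \sqrt{21} + 40\right)^{2} = \left(40 + i \sqrt{21}\right)^{2} \approx 1579.0 + 366.61 i$)
$\left(6085 + T\right) - 18198 = \left(6085 + \left(40 + i \sqrt{21}\right)^{2}\right) - 18198 = -12113 + \left(40 + i \sqrt{21}\right)^{2}$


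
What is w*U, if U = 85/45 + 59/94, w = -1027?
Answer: -2186483/846 ≈ -2584.5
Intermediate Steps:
U = 2129/846 (U = 85*(1/45) + 59*(1/94) = 17/9 + 59/94 = 2129/846 ≈ 2.5165)
w*U = -1027*2129/846 = -2186483/846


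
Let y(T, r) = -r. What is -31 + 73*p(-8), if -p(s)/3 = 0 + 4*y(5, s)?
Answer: -7039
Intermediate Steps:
p(s) = 12*s (p(s) = -3*(0 + 4*(-s)) = -3*(0 - 4*s) = -(-12)*s = 12*s)
-31 + 73*p(-8) = -31 + 73*(12*(-8)) = -31 + 73*(-96) = -31 - 7008 = -7039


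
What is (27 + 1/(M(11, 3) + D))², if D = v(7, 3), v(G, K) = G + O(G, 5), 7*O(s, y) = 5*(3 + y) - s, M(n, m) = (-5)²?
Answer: 48246916/66049 ≈ 730.47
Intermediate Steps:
M(n, m) = 25
O(s, y) = 15/7 - s/7 + 5*y/7 (O(s, y) = (5*(3 + y) - s)/7 = ((15 + 5*y) - s)/7 = (15 - s + 5*y)/7 = 15/7 - s/7 + 5*y/7)
v(G, K) = 40/7 + 6*G/7 (v(G, K) = G + (15/7 - G/7 + (5/7)*5) = G + (15/7 - G/7 + 25/7) = G + (40/7 - G/7) = 40/7 + 6*G/7)
D = 82/7 (D = 40/7 + (6/7)*7 = 40/7 + 6 = 82/7 ≈ 11.714)
(27 + 1/(M(11, 3) + D))² = (27 + 1/(25 + 82/7))² = (27 + 1/(257/7))² = (27 + 7/257)² = (6946/257)² = 48246916/66049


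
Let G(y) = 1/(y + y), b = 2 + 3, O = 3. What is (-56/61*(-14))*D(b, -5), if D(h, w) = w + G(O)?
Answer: -11368/183 ≈ -62.120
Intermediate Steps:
b = 5
G(y) = 1/(2*y)
D(h, w) = ⅙ + w (D(h, w) = w + (½)/3 = w + (½)*(⅓) = w + ⅙ = ⅙ + w)
(-56/61*(-14))*D(b, -5) = (-56/61*(-14))*(⅙ - 5) = (-56*1/61*(-14))*(-29/6) = -56/61*(-14)*(-29/6) = (784/61)*(-29/6) = -11368/183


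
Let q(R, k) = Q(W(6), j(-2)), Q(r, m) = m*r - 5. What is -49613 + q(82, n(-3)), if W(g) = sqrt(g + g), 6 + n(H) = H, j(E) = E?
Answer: -49618 - 4*sqrt(3) ≈ -49625.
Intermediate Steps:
n(H) = -6 + H
W(g) = sqrt(2)*sqrt(g) (W(g) = sqrt(2*g) = sqrt(2)*sqrt(g))
Q(r, m) = -5 + m*r
q(R, k) = -5 - 4*sqrt(3) (q(R, k) = -5 - 2*sqrt(2)*sqrt(6) = -5 - 4*sqrt(3))
-49613 + q(82, n(-3)) = -49613 + (-5 - 4*sqrt(3)) = -49618 - 4*sqrt(3)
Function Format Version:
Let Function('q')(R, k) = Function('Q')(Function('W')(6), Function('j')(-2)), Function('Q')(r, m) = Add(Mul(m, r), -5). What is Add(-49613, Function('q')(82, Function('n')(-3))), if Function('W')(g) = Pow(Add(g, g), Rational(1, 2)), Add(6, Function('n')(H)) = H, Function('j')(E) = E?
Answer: Add(-49618, Mul(-4, Pow(3, Rational(1, 2)))) ≈ -49625.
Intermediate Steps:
Function('n')(H) = Add(-6, H)
Function('W')(g) = Mul(Pow(2, Rational(1, 2)), Pow(g, Rational(1, 2))) (Function('W')(g) = Pow(Mul(2, g), Rational(1, 2)) = Mul(Pow(2, Rational(1, 2)), Pow(g, Rational(1, 2))))
Function('Q')(r, m) = Add(-5, Mul(m, r))
Function('q')(R, k) = Add(-5, Mul(-4, Pow(3, Rational(1, 2)))) (Function('q')(R, k) = Add(-5, Mul(-2, Mul(Pow(2, Rational(1, 2)), Pow(6, Rational(1, 2))))) = Add(-5, Mul(-2, Mul(2, Pow(3, Rational(1, 2))))) = Add(-5, Mul(-4, Pow(3, Rational(1, 2)))))
Add(-49613, Function('q')(82, Function('n')(-3))) = Add(-49613, Add(-5, Mul(-4, Pow(3, Rational(1, 2))))) = Add(-49618, Mul(-4, Pow(3, Rational(1, 2))))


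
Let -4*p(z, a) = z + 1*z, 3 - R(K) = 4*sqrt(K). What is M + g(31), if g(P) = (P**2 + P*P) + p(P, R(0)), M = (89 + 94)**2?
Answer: 70791/2 ≈ 35396.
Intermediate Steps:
R(K) = 3 - 4*sqrt(K)
M = 33489 (M = 183**2 = 33489)
p(z, a) = -z/2 (p(z, a) = -(z + 1*z)/4 = -(z + z)/4 = -z/2)
g(P) = 2*P**2 - P/2 (g(P) = (P**2 + P*P) - P/2 = (P**2 + P**2) - P/2 = 2*P**2 - P/2)
M + g(31) = 33489 + (1/2)*31*(-1 + 4*31) = 33489 + (1/2)*31*(-1 + 124) = 33489 + (1/2)*31*123 = 33489 + 3813/2 = 70791/2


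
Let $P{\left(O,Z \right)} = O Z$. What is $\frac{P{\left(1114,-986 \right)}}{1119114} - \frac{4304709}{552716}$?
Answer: $- \frac{2712282786545}{309276106812} \approx -8.7698$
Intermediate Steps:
$\frac{P{\left(1114,-986 \right)}}{1119114} - \frac{4304709}{552716} = \frac{1114 \left(-986\right)}{1119114} - \frac{4304709}{552716} = \left(-1098404\right) \frac{1}{1119114} - \frac{4304709}{552716} = - \frac{549202}{559557} - \frac{4304709}{552716} = - \frac{2712282786545}{309276106812}$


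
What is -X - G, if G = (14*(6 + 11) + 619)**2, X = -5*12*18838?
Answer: 395831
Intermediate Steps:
X = -1130280 (X = -60*18838 = -1130280)
G = 734449 (G = (14*17 + 619)**2 = (238 + 619)**2 = 857**2 = 734449)
-X - G = -1*(-1130280) - 1*734449 = 1130280 - 734449 = 395831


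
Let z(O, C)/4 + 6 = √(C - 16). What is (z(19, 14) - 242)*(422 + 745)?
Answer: -310422 + 4668*I*√2 ≈ -3.1042e+5 + 6601.5*I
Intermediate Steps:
z(O, C) = -24 + 4*√(-16 + C) (z(O, C) = -24 + 4*√(C - 16) = -24 + 4*√(-16 + C))
(z(19, 14) - 242)*(422 + 745) = ((-24 + 4*√(-16 + 14)) - 242)*(422 + 745) = ((-24 + 4*√(-2)) - 242)*1167 = ((-24 + 4*(I*√2)) - 242)*1167 = ((-24 + 4*I*√2) - 242)*1167 = (-266 + 4*I*√2)*1167 = -310422 + 4668*I*√2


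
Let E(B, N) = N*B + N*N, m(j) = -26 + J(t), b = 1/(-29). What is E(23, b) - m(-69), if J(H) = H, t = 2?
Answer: 19518/841 ≈ 23.208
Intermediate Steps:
b = -1/29 ≈ -0.034483
m(j) = -24 (m(j) = -26 + 2 = -24)
E(B, N) = N² + B*N (E(B, N) = B*N + N² = N² + B*N)
E(23, b) - m(-69) = -(23 - 1/29)/29 - 1*(-24) = -1/29*666/29 + 24 = -666/841 + 24 = 19518/841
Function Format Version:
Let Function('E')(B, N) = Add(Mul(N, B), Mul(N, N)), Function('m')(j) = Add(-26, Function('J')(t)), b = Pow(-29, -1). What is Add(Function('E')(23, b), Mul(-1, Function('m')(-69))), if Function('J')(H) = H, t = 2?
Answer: Rational(19518, 841) ≈ 23.208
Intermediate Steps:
b = Rational(-1, 29) ≈ -0.034483
Function('m')(j) = -24 (Function('m')(j) = Add(-26, 2) = -24)
Function('E')(B, N) = Add(Pow(N, 2), Mul(B, N)) (Function('E')(B, N) = Add(Mul(B, N), Pow(N, 2)) = Add(Pow(N, 2), Mul(B, N)))
Add(Function('E')(23, b), Mul(-1, Function('m')(-69))) = Add(Mul(Rational(-1, 29), Add(23, Rational(-1, 29))), Mul(-1, -24)) = Add(Mul(Rational(-1, 29), Rational(666, 29)), 24) = Add(Rational(-666, 841), 24) = Rational(19518, 841)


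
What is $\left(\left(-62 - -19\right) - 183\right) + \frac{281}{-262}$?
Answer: $- \frac{59493}{262} \approx -227.07$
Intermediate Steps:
$\left(\left(-62 - -19\right) - 183\right) + \frac{281}{-262} = \left(\left(-62 + 19\right) - 183\right) + 281 \left(- \frac{1}{262}\right) = \left(-43 - 183\right) - \frac{281}{262} = -226 - \frac{281}{262} = - \frac{59493}{262}$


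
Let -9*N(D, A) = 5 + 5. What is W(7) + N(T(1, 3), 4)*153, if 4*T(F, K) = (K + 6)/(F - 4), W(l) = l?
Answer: -163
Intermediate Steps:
T(F, K) = (6 + K)/(4*(-4 + F)) (T(F, K) = ((K + 6)/(F - 4))/4 = ((6 + K)/(-4 + F))/4 = (6 + K)/(4*(-4 + F)))
N(D, A) = -10/9 (N(D, A) = -(5 + 5)/9 = -1/9*10 = -10/9)
W(7) + N(T(1, 3), 4)*153 = 7 - 10/9*153 = 7 - 170 = -163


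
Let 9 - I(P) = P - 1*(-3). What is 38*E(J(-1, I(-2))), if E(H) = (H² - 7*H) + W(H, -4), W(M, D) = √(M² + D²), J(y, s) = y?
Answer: 304 + 38*√17 ≈ 460.68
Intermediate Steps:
I(P) = 6 - P (I(P) = 9 - (P - 1*(-3)) = 9 - (P + 3) = 9 - (3 + P) = 9 + (-3 - P) = 6 - P)
W(M, D) = √(D² + M²)
E(H) = H² + √(16 + H²) - 7*H (E(H) = (H² - 7*H) + √((-4)² + H²) = (H² - 7*H) + √(16 + H²) = H² + √(16 + H²) - 7*H)
38*E(J(-1, I(-2))) = 38*((-1)² + √(16 + (-1)²) - 7*(-1)) = 38*(1 + √(16 + 1) + 7) = 38*(1 + √17 + 7) = 38*(8 + √17) = 304 + 38*√17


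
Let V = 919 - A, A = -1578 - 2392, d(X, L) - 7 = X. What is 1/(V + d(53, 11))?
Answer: 1/4949 ≈ 0.00020206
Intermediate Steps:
d(X, L) = 7 + X
A = -3970
V = 4889 (V = 919 - 1*(-3970) = 919 + 3970 = 4889)
1/(V + d(53, 11)) = 1/(4889 + (7 + 53)) = 1/(4889 + 60) = 1/4949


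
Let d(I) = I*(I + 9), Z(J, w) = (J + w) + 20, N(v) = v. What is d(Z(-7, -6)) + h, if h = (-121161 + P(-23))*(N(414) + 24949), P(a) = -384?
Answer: -3082745723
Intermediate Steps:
Z(J, w) = 20 + J + w
d(I) = I*(9 + I)
h = -3082745835 (h = (-121161 - 384)*(414 + 24949) = -121545*25363 = -3082745835)
d(Z(-7, -6)) + h = (20 - 7 - 6)*(9 + (20 - 7 - 6)) - 3082745835 = 7*(9 + 7) - 3082745835 = 7*16 - 3082745835 = 112 - 3082745835 = -3082745723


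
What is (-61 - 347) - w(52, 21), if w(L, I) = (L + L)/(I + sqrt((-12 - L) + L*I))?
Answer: -237312/587 - 208*sqrt(257)/587 ≈ -409.96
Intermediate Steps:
w(L, I) = 2*L/(I + sqrt(-12 - L + I*L)) (w(L, I) = (2*L)/(I + sqrt((-12 - L) + I*L)) = (2*L)/(I + sqrt(-12 - L + I*L)) = 2*L/(I + sqrt(-12 - L + I*L)))
(-61 - 347) - w(52, 21) = (-61 - 347) - 2*52/(21 + sqrt(-12 - 1*52 + 21*52)) = -408 - 2*52/(21 + sqrt(-12 - 52 + 1092)) = -408 - 2*52/(21 + sqrt(1028)) = -408 - 2*52/(21 + 2*sqrt(257)) = -408 - 104/(21 + 2*sqrt(257))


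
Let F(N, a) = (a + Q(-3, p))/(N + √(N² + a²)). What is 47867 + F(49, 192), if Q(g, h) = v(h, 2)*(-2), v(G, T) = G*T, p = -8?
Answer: 55142441/1152 + 7*√39265/1152 ≈ 47868.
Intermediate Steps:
Q(g, h) = -4*h (Q(g, h) = (h*2)*(-2) = (2*h)*(-2) = -4*h)
F(N, a) = (32 + a)/(N + √(N² + a²)) (F(N, a) = (a - 4*(-8))/(N + √(N² + a²)) = (a + 32)/(N + √(N² + a²)) = (32 + a)/(N + √(N² + a²)))
47867 + F(49, 192) = 47867 + (32 + 192)/(49 + √(49² + 192²)) = 47867 + 224/(49 + √(2401 + 36864)) = 47867 + 224/(49 + √39265)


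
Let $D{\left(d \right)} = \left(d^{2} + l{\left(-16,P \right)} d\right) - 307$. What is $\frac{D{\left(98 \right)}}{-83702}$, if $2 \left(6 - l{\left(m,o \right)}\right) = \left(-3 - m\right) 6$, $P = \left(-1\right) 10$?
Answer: $- \frac{6063}{83702} \approx -0.072435$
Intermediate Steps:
$P = -10$
$l{\left(m,o \right)} = 15 + 3 m$ ($l{\left(m,o \right)} = 6 - \frac{\left(-3 - m\right) 6}{2} = 6 - \frac{-18 - 6 m}{2} = 6 + \left(9 + 3 m\right) = 15 + 3 m$)
$D{\left(d \right)} = -307 + d^{2} - 33 d$ ($D{\left(d \right)} = \left(d^{2} + \left(15 + 3 \left(-16\right)\right) d\right) - 307 = \left(d^{2} + \left(15 - 48\right) d\right) - 307 = \left(d^{2} - 33 d\right) - 307 = -307 + d^{2} - 33 d$)
$\frac{D{\left(98 \right)}}{-83702} = \frac{-307 + 98^{2} - 3234}{-83702} = \left(-307 + 9604 - 3234\right) \left(- \frac{1}{83702}\right) = 6063 \left(- \frac{1}{83702}\right) = - \frac{6063}{83702}$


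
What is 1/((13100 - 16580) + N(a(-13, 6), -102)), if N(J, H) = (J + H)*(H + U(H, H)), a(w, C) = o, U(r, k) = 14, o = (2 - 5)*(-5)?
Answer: 1/4176 ≈ 0.00023946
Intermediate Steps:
o = 15 (o = -3*(-5) = 15)
a(w, C) = 15
N(J, H) = (14 + H)*(H + J) (N(J, H) = (J + H)*(H + 14) = (H + J)*(14 + H) = (14 + H)*(H + J))
1/((13100 - 16580) + N(a(-13, 6), -102)) = 1/((13100 - 16580) + ((-102)**2 + 14*(-102) + 14*15 - 102*15)) = 1/(-3480 + (10404 - 1428 + 210 - 1530)) = 1/(-3480 + 7656) = 1/4176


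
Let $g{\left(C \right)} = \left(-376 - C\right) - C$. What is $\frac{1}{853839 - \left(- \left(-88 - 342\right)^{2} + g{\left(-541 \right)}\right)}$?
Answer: $\frac{1}{1038033} \approx 9.6336 \cdot 10^{-7}$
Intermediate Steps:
$g{\left(C \right)} = -376 - 2 C$
$\frac{1}{853839 - \left(- \left(-88 - 342\right)^{2} + g{\left(-541 \right)}\right)} = \frac{1}{853839 - \left(-376 + 1082 - \left(-88 - 342\right)^{2}\right)} = \frac{1}{853839 + \left(\left(-430\right)^{2} - \left(-376 + 1082\right)\right)} = \frac{1}{853839 + \left(184900 - 706\right)} = \frac{1}{853839 + 184194} = \frac{1}{1038033}$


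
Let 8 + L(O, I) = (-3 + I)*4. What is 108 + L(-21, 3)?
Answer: 100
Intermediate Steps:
L(O, I) = -20 + 4*I (L(O, I) = -8 + (-3 + I)*4 = -8 + (-12 + 4*I) = -20 + 4*I)
108 + L(-21, 3) = 108 + (-20 + 4*3) = 108 + (-20 + 12) = 108 - 8 = 100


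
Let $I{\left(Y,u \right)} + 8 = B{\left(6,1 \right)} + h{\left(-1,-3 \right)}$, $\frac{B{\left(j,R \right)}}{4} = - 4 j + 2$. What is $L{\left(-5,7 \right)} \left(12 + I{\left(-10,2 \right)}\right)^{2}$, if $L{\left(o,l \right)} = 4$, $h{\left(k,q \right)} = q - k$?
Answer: $29584$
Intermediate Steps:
$B{\left(j,R \right)} = 8 - 16 j$ ($B{\left(j,R \right)} = 4 \left(- 4 j + 2\right) = 4 \left(2 - 4 j\right) = 8 - 16 j$)
$I{\left(Y,u \right)} = -98$ ($I{\left(Y,u \right)} = -8 + \left(\left(8 - 96\right) - 2\right) = -8 + \left(\left(8 - 96\right) + \left(-3 + 1\right)\right) = -8 - 90 = -98$)
$L{\left(-5,7 \right)} \left(12 + I{\left(-10,2 \right)}\right)^{2} = 4 \left(12 - 98\right)^{2} = 4 \left(-86\right)^{2} = 4 \cdot 7396 = 29584$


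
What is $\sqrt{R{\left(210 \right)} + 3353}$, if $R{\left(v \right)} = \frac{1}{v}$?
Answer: $\frac{\sqrt{147867510}}{210} \approx 57.905$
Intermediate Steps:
$\sqrt{R{\left(210 \right)} + 3353} = \sqrt{\frac{1}{210} + 3353} = \sqrt{\frac{704131}{210}} = \frac{\sqrt{147867510}}{210}$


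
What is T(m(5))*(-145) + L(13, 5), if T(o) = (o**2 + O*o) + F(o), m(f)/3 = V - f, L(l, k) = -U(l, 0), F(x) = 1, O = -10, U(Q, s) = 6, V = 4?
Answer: -5806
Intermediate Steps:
L(l, k) = -6 (L(l, k) = -1*6 = -6)
m(f) = 12 - 3*f (m(f) = 3*(4 - f) = 12 - 3*f)
T(o) = 1 + o**2 - 10*o (T(o) = (o**2 - 10*o) + 1 = 1 + o**2 - 10*o)
T(m(5))*(-145) + L(13, 5) = (1 + (12 - 3*5)**2 - 10*(12 - 3*5))*(-145) - 6 = (1 + (12 - 15)**2 - 10*(12 - 15))*(-145) - 6 = (1 + (-3)**2 - 10*(-3))*(-145) - 6 = (1 + 9 + 30)*(-145) - 6 = 40*(-145) - 6 = -5800 - 6 = -5806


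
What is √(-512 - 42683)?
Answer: I*√43195 ≈ 207.83*I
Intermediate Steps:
√(-512 - 42683) = √(-43195) = I*√43195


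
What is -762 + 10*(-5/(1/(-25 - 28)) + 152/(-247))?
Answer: 24464/13 ≈ 1881.8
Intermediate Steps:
-762 + 10*(-5/(1/(-25 - 28)) + 152/(-247)) = -762 + 10*(-5/(1/(-53)) + 152*(-1/247)) = -762 + 10*(-5/(-1/53) - 8/13) = -762 + 10*(-5*(-53) - 8/13) = -762 + 10*(265 - 8/13) = -762 + 10*(3437/13) = -762 + 34370/13 = 24464/13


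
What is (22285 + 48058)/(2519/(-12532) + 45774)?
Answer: 881538476/573637249 ≈ 1.5368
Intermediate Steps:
(22285 + 48058)/(2519/(-12532) + 45774) = 70343/(2519*(-1/12532) + 45774) = 70343/(-2519/12532 + 45774) = 70343/(573637249/12532) = 70343*(12532/573637249) = 881538476/573637249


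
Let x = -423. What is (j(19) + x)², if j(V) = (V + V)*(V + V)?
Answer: 1042441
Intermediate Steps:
j(V) = 4*V² (j(V) = (2*V)*(2*V) = 4*V²)
(j(19) + x)² = (4*19² - 423)² = (4*361 - 423)² = (1444 - 423)² = 1021² = 1042441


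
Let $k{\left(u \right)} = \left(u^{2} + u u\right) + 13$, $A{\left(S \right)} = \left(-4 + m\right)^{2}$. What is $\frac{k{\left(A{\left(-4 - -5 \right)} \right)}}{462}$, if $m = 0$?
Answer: $\frac{25}{22} \approx 1.1364$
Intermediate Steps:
$A{\left(S \right)} = 16$ ($A{\left(S \right)} = \left(-4 + 0\right)^{2} = \left(-4\right)^{2} = 16$)
$k{\left(u \right)} = 13 + 2 u^{2}$ ($k{\left(u \right)} = \left(u^{2} + u^{2}\right) + 13 = 2 u^{2} + 13 = 13 + 2 u^{2}$)
$\frac{k{\left(A{\left(-4 - -5 \right)} \right)}}{462} = \frac{13 + 2 \cdot 16^{2}}{462} = \left(13 + 2 \cdot 256\right) \frac{1}{462} = \left(13 + 512\right) \frac{1}{462} = 525 \cdot \frac{1}{462} = \frac{25}{22}$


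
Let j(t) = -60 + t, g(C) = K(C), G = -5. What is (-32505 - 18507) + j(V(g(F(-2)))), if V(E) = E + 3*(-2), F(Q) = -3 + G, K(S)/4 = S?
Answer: -51110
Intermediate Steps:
K(S) = 4*S
F(Q) = -8 (F(Q) = -3 - 5 = -8)
g(C) = 4*C
V(E) = -6 + E (V(E) = E - 6 = -6 + E)
(-32505 - 18507) + j(V(g(F(-2)))) = (-32505 - 18507) + (-60 + (-6 + 4*(-8))) = -51012 + (-60 + (-6 - 32)) = -51012 + (-60 - 38) = -51012 - 98 = -51110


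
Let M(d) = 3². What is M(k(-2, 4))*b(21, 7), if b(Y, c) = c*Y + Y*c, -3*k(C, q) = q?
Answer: 2646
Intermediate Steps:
k(C, q) = -q/3
M(d) = 9
b(Y, c) = 2*Y*c (b(Y, c) = Y*c + Y*c = 2*Y*c)
M(k(-2, 4))*b(21, 7) = 9*(2*21*7) = 9*294 = 2646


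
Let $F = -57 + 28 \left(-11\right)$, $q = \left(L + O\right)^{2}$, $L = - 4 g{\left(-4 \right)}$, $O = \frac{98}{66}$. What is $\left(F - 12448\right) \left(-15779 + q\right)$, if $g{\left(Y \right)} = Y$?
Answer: $\frac{71968066942}{363} \approx 1.9826 \cdot 10^{8}$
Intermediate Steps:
$O = \frac{49}{33}$ ($O = 98 \cdot \frac{1}{66} = \frac{49}{33} \approx 1.4848$)
$L = 16$ ($L = \left(-4\right) \left(-4\right) = 16$)
$q = \frac{332929}{1089}$ ($q = \left(16 + \frac{49}{33}\right)^{2} = \left(\frac{577}{33}\right)^{2} = \frac{332929}{1089} \approx 305.72$)
$F = -365$ ($F = -57 - 308 = -365$)
$\left(F - 12448\right) \left(-15779 + q\right) = \left(-365 - 12448\right) \left(-15779 + \frac{332929}{1089}\right) = \left(-12813\right) \left(- \frac{16850402}{1089}\right) = \frac{71968066942}{363}$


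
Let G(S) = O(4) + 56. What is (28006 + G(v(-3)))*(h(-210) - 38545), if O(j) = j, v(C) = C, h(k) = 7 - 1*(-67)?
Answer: -1079727086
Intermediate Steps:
h(k) = 74 (h(k) = 7 + 67 = 74)
G(S) = 60 (G(S) = 4 + 56 = 60)
(28006 + G(v(-3)))*(h(-210) - 38545) = (28006 + 60)*(74 - 38545) = 28066*(-38471) = -1079727086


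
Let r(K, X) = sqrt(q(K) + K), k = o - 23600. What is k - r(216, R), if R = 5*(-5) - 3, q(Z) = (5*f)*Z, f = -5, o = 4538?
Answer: -19062 - 72*I ≈ -19062.0 - 72.0*I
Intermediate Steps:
q(Z) = -25*Z (q(Z) = (5*(-5))*Z = -25*Z)
k = -19062 (k = 4538 - 23600 = -19062)
R = -28 (R = -25 - 3 = -28)
r(K, X) = 2*sqrt(6)*sqrt(-K) (r(K, X) = sqrt(-25*K + K) = sqrt(-24*K) = 2*sqrt(6)*sqrt(-K))
k - r(216, R) = -19062 - 2*sqrt(6)*sqrt(-1*216) = -19062 - 2*sqrt(6)*sqrt(-216) = -19062 - 2*sqrt(6)*6*I*sqrt(6) = -19062 - 72*I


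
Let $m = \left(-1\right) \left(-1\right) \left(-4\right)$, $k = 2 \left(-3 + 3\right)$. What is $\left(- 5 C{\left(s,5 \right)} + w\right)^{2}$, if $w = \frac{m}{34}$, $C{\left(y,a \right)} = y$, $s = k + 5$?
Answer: $\frac{182329}{289} \approx 630.9$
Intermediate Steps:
$k = 0$ ($k = 2 \cdot 0 = 0$)
$s = 5$ ($s = 0 + 5 = 5$)
$m = -4$ ($m = 1 \left(-4\right) = -4$)
$w = - \frac{2}{17}$ ($w = - \frac{4}{34} = \left(-4\right) \frac{1}{34} = - \frac{2}{17} \approx -0.11765$)
$\left(- 5 C{\left(s,5 \right)} + w\right)^{2} = \left(\left(-5\right) 5 - \frac{2}{17}\right)^{2} = \left(-25 - \frac{2}{17}\right)^{2} = \left(- \frac{427}{17}\right)^{2} = \frac{182329}{289}$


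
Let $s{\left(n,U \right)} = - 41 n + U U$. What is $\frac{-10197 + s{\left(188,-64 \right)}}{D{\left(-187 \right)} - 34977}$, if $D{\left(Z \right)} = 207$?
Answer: $\frac{4603}{11590} \approx 0.39715$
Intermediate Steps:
$s{\left(n,U \right)} = U^{2} - 41 n$ ($s{\left(n,U \right)} = - 41 n + U^{2} = U^{2} - 41 n$)
$\frac{-10197 + s{\left(188,-64 \right)}}{D{\left(-187 \right)} - 34977} = \frac{-10197 + \left(\left(-64\right)^{2} - 7708\right)}{207 - 34977} = \frac{-10197 + \left(4096 - 7708\right)}{-34770} = \left(-10197 - 3612\right) \left(- \frac{1}{34770}\right) = \left(-13809\right) \left(- \frac{1}{34770}\right) = \frac{4603}{11590}$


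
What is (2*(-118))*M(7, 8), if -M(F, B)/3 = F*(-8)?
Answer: -39648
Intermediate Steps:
M(F, B) = 24*F (M(F, B) = -3*F*(-8) = -(-24)*F = 24*F)
(2*(-118))*M(7, 8) = (2*(-118))*(24*7) = -236*168 = -39648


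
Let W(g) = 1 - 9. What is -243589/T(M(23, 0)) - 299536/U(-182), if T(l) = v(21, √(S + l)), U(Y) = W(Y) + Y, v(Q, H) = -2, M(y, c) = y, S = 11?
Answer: 23440491/190 ≈ 1.2337e+5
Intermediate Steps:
W(g) = -8
U(Y) = -8 + Y
T(l) = -2
-243589/T(M(23, 0)) - 299536/U(-182) = -243589/(-2) - 299536/(-8 - 182) = -243589*(-½) - 299536/(-190) = 243589/2 - 299536*(-1/190) = 243589/2 + 149768/95 = 23440491/190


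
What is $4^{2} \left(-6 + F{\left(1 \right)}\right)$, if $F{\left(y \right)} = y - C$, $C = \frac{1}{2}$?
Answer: $-88$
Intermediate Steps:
$C = \frac{1}{2} \approx 0.5$
$F{\left(y \right)} = - \frac{1}{2} + y$ ($F{\left(y \right)} = y - \frac{1}{2} = - \frac{1}{2} + y$)
$4^{2} \left(-6 + F{\left(1 \right)}\right) = 4^{2} \left(-6 + \left(- \frac{1}{2} + 1\right)\right) = 16 \left(-6 + \frac{1}{2}\right) = 16 \left(- \frac{11}{2}\right) = -88$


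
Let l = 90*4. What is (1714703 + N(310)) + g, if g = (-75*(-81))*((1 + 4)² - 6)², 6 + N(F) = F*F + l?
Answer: 4004232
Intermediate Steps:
l = 360
N(F) = 354 + F² (N(F) = -6 + (F*F + 360) = -6 + (F² + 360) = -6 + (360 + F²) = 354 + F²)
g = 2193075 (g = 6075*(5² - 6)² = 6075*(25 - 6)² = 6075*19² = 6075*361 = 2193075)
(1714703 + N(310)) + g = (1714703 + (354 + 310²)) + 2193075 = (1714703 + (354 + 96100)) + 2193075 = (1714703 + 96454) + 2193075 = 1811157 + 2193075 = 4004232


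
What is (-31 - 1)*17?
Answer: -544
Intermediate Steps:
(-31 - 1)*17 = -32*17 = -544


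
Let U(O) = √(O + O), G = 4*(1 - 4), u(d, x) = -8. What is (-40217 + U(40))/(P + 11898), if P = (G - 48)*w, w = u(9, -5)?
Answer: -40217/12378 + 2*√5/6189 ≈ -3.2483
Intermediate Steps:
w = -8
G = -12 (G = 4*(-3) = -12)
U(O) = √2*√O (U(O) = √(2*O) = √2*√O)
P = 480 (P = (-12 - 48)*(-8) = -60*(-8) = 480)
(-40217 + U(40))/(P + 11898) = (-40217 + √2*√40)/(480 + 11898) = (-40217 + √2*(2*√10))/12378 = (-40217 + 4*√5)*(1/12378) = -40217/12378 + 2*√5/6189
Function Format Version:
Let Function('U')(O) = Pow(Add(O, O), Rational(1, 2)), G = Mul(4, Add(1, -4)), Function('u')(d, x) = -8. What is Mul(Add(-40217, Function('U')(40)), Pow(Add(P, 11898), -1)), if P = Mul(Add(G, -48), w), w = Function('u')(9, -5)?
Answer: Add(Rational(-40217, 12378), Mul(Rational(2, 6189), Pow(5, Rational(1, 2)))) ≈ -3.2483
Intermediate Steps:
w = -8
G = -12 (G = Mul(4, -3) = -12)
Function('U')(O) = Mul(Pow(2, Rational(1, 2)), Pow(O, Rational(1, 2))) (Function('U')(O) = Pow(Mul(2, O), Rational(1, 2)) = Mul(Pow(2, Rational(1, 2)), Pow(O, Rational(1, 2))))
P = 480 (P = Mul(Add(-12, -48), -8) = Mul(-60, -8) = 480)
Mul(Add(-40217, Function('U')(40)), Pow(Add(P, 11898), -1)) = Mul(Add(-40217, Mul(Pow(2, Rational(1, 2)), Pow(40, Rational(1, 2)))), Pow(Add(480, 11898), -1)) = Mul(Add(-40217, Mul(Pow(2, Rational(1, 2)), Mul(2, Pow(10, Rational(1, 2))))), Pow(12378, -1)) = Mul(Add(-40217, Mul(4, Pow(5, Rational(1, 2)))), Rational(1, 12378)) = Add(Rational(-40217, 12378), Mul(Rational(2, 6189), Pow(5, Rational(1, 2))))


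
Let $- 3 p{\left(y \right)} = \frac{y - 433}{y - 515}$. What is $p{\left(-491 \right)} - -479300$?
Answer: $\frac{241087746}{503} \approx 4.793 \cdot 10^{5}$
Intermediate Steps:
$p{\left(y \right)} = - \frac{-433 + y}{3 \left(-515 + y\right)}$ ($p{\left(y \right)} = - \frac{\left(y - 433\right) \frac{1}{y - 515}}{3} = - \frac{\left(-433 + y\right) \frac{1}{-515 + y}}{3} = - \frac{\frac{1}{-515 + y} \left(-433 + y\right)}{3} = - \frac{-433 + y}{3 \left(-515 + y\right)}$)
$p{\left(-491 \right)} - -479300 = \frac{433 - -491}{3 \left(-515 - 491\right)} - -479300 = \frac{433 + 491}{3 \left(-1006\right)} + 479300 = \frac{1}{3} \left(- \frac{1}{1006}\right) 924 + 479300 = - \frac{154}{503} + 479300 = \frac{241087746}{503}$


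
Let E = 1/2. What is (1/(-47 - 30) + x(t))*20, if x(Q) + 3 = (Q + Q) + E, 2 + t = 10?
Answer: 20770/77 ≈ 269.74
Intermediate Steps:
t = 8 (t = -2 + 10 = 8)
E = ½ ≈ 0.50000
x(Q) = -5/2 + 2*Q (x(Q) = -3 + ((Q + Q) + ½) = -3 + (2*Q + ½) = -3 + (½ + 2*Q) = -5/2 + 2*Q)
(1/(-47 - 30) + x(t))*20 = (1/(-47 - 30) + (-5/2 + 2*8))*20 = (1/(-77) + (-5/2 + 16))*20 = (-1/77 + 27/2)*20 = (2077/154)*20 = 20770/77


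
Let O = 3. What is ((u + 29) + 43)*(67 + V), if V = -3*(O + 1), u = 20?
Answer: 5060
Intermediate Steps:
V = -12 (V = -3*(3 + 1) = -3*4 = -12)
((u + 29) + 43)*(67 + V) = ((20 + 29) + 43)*(67 - 12) = (49 + 43)*55 = 92*55 = 5060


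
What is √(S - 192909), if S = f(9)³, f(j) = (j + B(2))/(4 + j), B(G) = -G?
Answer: I*√5509669490/169 ≈ 439.21*I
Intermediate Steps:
f(j) = (-2 + j)/(4 + j) (f(j) = (j - 1*2)/(4 + j) = (j - 2)/(4 + j) = (-2 + j)/(4 + j))
S = 343/2197 (S = ((-2 + 9)/(4 + 9))³ = (7/13)³ = 343/2197 ≈ 0.15612)
√(S - 192909) = √(343/2197 - 192909) = √(-423820730/2197) = I*√5509669490/169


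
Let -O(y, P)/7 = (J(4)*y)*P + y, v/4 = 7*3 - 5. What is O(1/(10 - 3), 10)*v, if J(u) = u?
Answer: -2624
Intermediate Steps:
v = 64 (v = 4*(7*3 - 5) = 4*(21 - 5) = 4*16 = 64)
O(y, P) = -7*y - 28*P*y (O(y, P) = -7*((4*y)*P + y) = -7*(4*P*y + y) = -7*(y + 4*P*y) = -7*y - 28*P*y)
O(1/(10 - 3), 10)*v = -7*(1 + 4*10)/(10 - 3)*64 = -7*(1 + 40)/7*64 = -7*⅐*41*64 = -41*64 = -2624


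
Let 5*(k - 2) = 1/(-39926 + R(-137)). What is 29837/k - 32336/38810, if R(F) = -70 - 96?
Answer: 116057248954708/7779833195 ≈ 14918.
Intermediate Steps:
R(F) = -166
k = 400919/200460 (k = 2 + 1/(5*(-39926 - 166)) = 2 + (⅕)/(-40092) = 2 + (⅕)*(-1/40092) = 2 - 1/200460 = 400919/200460 ≈ 2.0000)
29837/k - 32336/38810 = 29837/(400919/200460) - 32336/38810 = 29837*(200460/400919) - 32336*1/38810 = 5981125020/400919 - 16168/19405 = 116057248954708/7779833195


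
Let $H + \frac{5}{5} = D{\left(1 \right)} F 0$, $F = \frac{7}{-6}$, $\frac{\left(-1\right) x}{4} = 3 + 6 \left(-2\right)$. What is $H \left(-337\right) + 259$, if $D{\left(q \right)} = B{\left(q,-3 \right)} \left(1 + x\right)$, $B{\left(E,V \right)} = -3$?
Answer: $596$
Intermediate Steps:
$x = 36$ ($x = - 4 \left(3 + 6 \left(-2\right)\right) = - 4 \left(3 - 12\right) = \left(-4\right) \left(-9\right) = 36$)
$F = - \frac{7}{6}$ ($F = 7 \left(- \frac{1}{6}\right) = - \frac{7}{6} \approx -1.1667$)
$D{\left(q \right)} = -111$ ($D{\left(q \right)} = - 3 \left(1 + 36\right) = \left(-3\right) 37 = -111$)
$H = -1$ ($H = -1 + \left(-111\right) \left(- \frac{7}{6}\right) 0 = -1 + \frac{259}{2} \cdot 0 = -1 + 0 = -1$)
$H \left(-337\right) + 259 = \left(-1\right) \left(-337\right) + 259 = 337 + 259 = 596$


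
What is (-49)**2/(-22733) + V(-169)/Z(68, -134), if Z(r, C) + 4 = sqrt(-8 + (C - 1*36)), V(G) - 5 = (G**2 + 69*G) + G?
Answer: -761151873/2205101 - 8368*I*sqrt(178)/97 ≈ -345.18 - 1151.0*I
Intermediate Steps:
V(G) = 5 + G**2 + 70*G (V(G) = 5 + ((G**2 + 69*G) + G) = 5 + (G**2 + 70*G) = 5 + G**2 + 70*G)
Z(r, C) = -4 + sqrt(-44 + C) (Z(r, C) = -4 + sqrt(-8 + (C - 1*36)) = -4 + sqrt(-8 + (C - 36)) = -4 + sqrt(-8 + (-36 + C)) = -4 + sqrt(-44 + C))
(-49)**2/(-22733) + V(-169)/Z(68, -134) = (-49)**2/(-22733) + (5 + (-169)**2 + 70*(-169))/(-4 + sqrt(-44 - 134)) = 2401*(-1/22733) + (5 + 28561 - 11830)/(-4 + sqrt(-178)) = -2401/22733 + 16736/(-4 + I*sqrt(178))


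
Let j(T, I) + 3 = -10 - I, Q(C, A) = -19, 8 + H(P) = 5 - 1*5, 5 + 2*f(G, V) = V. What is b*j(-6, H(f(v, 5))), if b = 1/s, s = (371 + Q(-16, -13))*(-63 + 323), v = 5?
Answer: -1/18304 ≈ -5.4633e-5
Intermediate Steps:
f(G, V) = -5/2 + V/2
H(P) = -8 (H(P) = -8 + (5 - 1*5) = -8 + (5 - 5) = -8 + 0 = -8)
j(T, I) = -13 - I (j(T, I) = -3 + (-10 - I) = -13 - I)
s = 91520 (s = (371 - 19)*(-63 + 323) = 352*260 = 91520)
b = 1/91520 ≈ 1.0927e-5
b*j(-6, H(f(v, 5))) = (-13 - 1*(-8))/91520 = (-13 + 8)/91520 = (1/91520)*(-5) = -1/18304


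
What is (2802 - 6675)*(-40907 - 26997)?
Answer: 262992192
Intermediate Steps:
(2802 - 6675)*(-40907 - 26997) = -3873*(-67904) = 262992192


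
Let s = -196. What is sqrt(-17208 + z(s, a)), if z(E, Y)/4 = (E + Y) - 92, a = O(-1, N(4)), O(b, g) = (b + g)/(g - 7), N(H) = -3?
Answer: 4*I*sqrt(28685)/5 ≈ 135.49*I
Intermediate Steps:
O(b, g) = (b + g)/(-7 + g)
a = 2/5 (a = (-1 - 3)/(-7 - 3) = -4/(-10) = -1/10*(-4) = 2/5 ≈ 0.40000)
z(E, Y) = -368 + 4*E + 4*Y (z(E, Y) = 4*((E + Y) - 92) = 4*(-92 + E + Y) = -368 + 4*E + 4*Y)
sqrt(-17208 + z(s, a)) = sqrt(-17208 + (-368 + 4*(-196) + 4*(2/5))) = sqrt(-17208 + (-368 - 784 + 8/5)) = sqrt(-17208 - 5752/5) = sqrt(-91792/5) = 4*I*sqrt(28685)/5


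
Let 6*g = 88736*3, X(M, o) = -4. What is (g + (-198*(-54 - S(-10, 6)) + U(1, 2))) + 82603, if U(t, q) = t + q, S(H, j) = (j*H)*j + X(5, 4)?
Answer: 65594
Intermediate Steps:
S(H, j) = -4 + H*j² (S(H, j) = (j*H)*j - 4 = (H*j)*j - 4 = H*j² - 4 = -4 + H*j²)
U(t, q) = q + t
g = 44368 (g = (88736*3)/6 = (⅙)*266208 = 44368)
(g + (-198*(-54 - S(-10, 6)) + U(1, 2))) + 82603 = (44368 + (-198*(-54 - (-4 - 10*6²)) + (2 + 1))) + 82603 = (44368 + (-198*(-54 - (-4 - 10*36)) + 3)) + 82603 = (44368 + (-198*(-54 - (-4 - 360)) + 3)) + 82603 = (44368 + (-198*(-54 - 1*(-364)) + 3)) + 82603 = (44368 + (-198*(-54 + 364) + 3)) + 82603 = (44368 + (-198*310 + 3)) + 82603 = (44368 + (-61380 + 3)) + 82603 = (44368 - 61377) + 82603 = -17009 + 82603 = 65594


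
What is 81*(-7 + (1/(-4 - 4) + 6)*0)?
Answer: -567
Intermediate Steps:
81*(-7 + (1/(-4 - 4) + 6)*0) = 81*(-7 + (1/(-8) + 6)*0) = 81*(-7 + (-1/8 + 6)*0) = 81*(-7 + (47/8)*0) = 81*(-7 + 0) = 81*(-7) = -567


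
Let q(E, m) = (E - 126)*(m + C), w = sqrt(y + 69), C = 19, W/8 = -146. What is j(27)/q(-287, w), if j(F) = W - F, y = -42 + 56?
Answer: 22705/114814 - 1195*sqrt(83)/114814 ≈ 0.10293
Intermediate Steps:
W = -1168 (W = 8*(-146) = -1168)
y = 14
w = sqrt(83) (w = sqrt(14 + 69) = sqrt(83) ≈ 9.1104)
j(F) = -1168 - F
q(E, m) = (-126 + E)*(19 + m) (q(E, m) = (E - 126)*(m + 19) = (-126 + E)*(19 + m))
j(27)/q(-287, w) = (-1168 - 1*27)/(-2394 - 126*sqrt(83) + 19*(-287) - 287*sqrt(83)) = (-1168 - 27)/(-2394 - 126*sqrt(83) - 5453 - 287*sqrt(83)) = -1195/(-7847 - 413*sqrt(83))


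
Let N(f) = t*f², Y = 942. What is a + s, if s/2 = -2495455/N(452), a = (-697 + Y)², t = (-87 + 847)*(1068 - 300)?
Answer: 715787072217709/11924815872 ≈ 60025.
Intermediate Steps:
t = 583680 (t = 760*768 = 583680)
N(f) = 583680*f²
a = 60025 (a = (-697 + 942)² = 245² = 60025)
s = -499091/11924815872 (s = 2*(-2495455/(583680*452²)) = 2*(-2495455/(583680*204304)) = 2*(-2495455/119248158720) = 2*(-2495455*1/119248158720) = 2*(-499091/23849631744) = -499091/11924815872 ≈ -4.1853e-5)
a + s = 60025 - 499091/11924815872 = 715787072217709/11924815872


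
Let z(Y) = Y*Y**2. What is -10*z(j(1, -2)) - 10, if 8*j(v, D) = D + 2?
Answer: -10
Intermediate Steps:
j(v, D) = 1/4 + D/8 (j(v, D) = (D + 2)/8 = (2 + D)/8 = 1/4 + D/8)
z(Y) = Y**3
-10*z(j(1, -2)) - 10 = -10*(1/4 + (1/8)*(-2))**3 - 10 = -10*(1/4 - 1/4)**3 - 10 = -10*0**3 - 10 = -10*0 - 10 = 0 - 10 = -10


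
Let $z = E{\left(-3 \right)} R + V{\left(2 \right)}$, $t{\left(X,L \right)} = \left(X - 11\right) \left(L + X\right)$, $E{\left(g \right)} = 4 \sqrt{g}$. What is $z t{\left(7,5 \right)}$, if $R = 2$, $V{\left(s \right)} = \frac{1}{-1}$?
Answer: $48 - 384 i \sqrt{3} \approx 48.0 - 665.11 i$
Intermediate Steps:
$t{\left(X,L \right)} = \left(-11 + X\right) \left(L + X\right)$
$V{\left(s \right)} = -1$
$z = -1 + 8 i \sqrt{3}$ ($z = 4 \sqrt{-3} \cdot 2 - 1 = 4 i \sqrt{3} \cdot 2 - 1 = 8 i \sqrt{3} - 1 = -1 + 8 i \sqrt{3} \approx -1.0 + 13.856 i$)
$z t{\left(7,5 \right)} = \left(-1 + 8 i \sqrt{3}\right) \left(7^{2} - 55 - 77 + 5 \cdot 7\right) = \left(-1 + 8 i \sqrt{3}\right) \left(49 - 55 - 77 + 35\right) = \left(-1 + 8 i \sqrt{3}\right) \left(-48\right) = 48 - 384 i \sqrt{3}$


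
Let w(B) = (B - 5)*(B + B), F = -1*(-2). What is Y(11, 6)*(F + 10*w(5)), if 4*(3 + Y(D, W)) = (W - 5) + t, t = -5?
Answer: -8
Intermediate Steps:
F = 2
w(B) = 2*B*(-5 + B) (w(B) = (-5 + B)*(2*B) = 2*B*(-5 + B))
Y(D, W) = -11/2 + W/4 (Y(D, W) = -3 + ((W - 5) - 5)/4 = -3 + ((-5 + W) - 5)/4 = -3 + (-10 + W)/4 = -3 + (-5/2 + W/4) = -11/2 + W/4)
Y(11, 6)*(F + 10*w(5)) = (-11/2 + (¼)*6)*(2 + 10*(2*5*(-5 + 5))) = (-11/2 + 3/2)*(2 + 10*(2*5*0)) = -4*(2 + 10*0) = -4*(2 + 0) = -4*2 = -8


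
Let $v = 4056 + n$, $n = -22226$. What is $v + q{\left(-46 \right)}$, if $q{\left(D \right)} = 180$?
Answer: $-17990$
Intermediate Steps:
$v = -18170$ ($v = 4056 - 22226 = -18170$)
$v + q{\left(-46 \right)} = -18170 + 180 = -17990$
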